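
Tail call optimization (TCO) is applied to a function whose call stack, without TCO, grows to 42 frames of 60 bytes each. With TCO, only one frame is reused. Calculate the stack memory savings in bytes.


Without TCO: 42 * 60 = 2520 bytes
With TCO: reuse 1 frame = 60 bytes
Savings = 2520 - 60 = 2460

2460


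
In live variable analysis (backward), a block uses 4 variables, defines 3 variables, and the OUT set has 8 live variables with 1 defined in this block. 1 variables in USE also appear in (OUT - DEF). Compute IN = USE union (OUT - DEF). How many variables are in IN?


OUT - DEF: 8 - 1 = 7
|IN| = |USE| + |OUT - DEF| - |USE ∩ (OUT - DEF)| = 4 + 7 - 1 = 10

10


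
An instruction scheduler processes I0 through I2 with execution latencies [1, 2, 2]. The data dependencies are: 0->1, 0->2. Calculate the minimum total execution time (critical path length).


Compute longest path through dependency graph: dist(Ik) = max over predecessors of dist + latency(Ik).
dist(I0) = latency 1 = 1
dist(I1) = dist(I0) + 2 = 1 + 2 = 3
dist(I2) = dist(I0) + 2 = 1 + 2 = 3
Critical path = max dist = 3

3


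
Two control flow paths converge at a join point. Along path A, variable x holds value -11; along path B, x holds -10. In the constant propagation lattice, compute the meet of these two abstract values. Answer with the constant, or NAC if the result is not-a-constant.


Meet operation: if both paths give the same constant, result is that constant; if they differ, result is NAC (not-a-constant).
Path A: -11, Path B: -10 -> differ
Result: not-a-constant -> NAC

NAC


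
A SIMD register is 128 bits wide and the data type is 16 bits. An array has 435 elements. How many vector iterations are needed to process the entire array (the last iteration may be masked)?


Width = 128 / 16 = 8 elements per vector op
Iterations = ceil(435 / 8) = 55

55


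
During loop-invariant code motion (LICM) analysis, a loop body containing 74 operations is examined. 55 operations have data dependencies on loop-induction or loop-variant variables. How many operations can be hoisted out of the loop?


Invariant candidates = total - loop-dependent
= 74 - 55 = 19

19


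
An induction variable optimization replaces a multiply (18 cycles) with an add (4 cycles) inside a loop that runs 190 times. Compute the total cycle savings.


Per-iteration saving = 18 - 4 = 14
Total saved = 190 * 14 = 2660

2660


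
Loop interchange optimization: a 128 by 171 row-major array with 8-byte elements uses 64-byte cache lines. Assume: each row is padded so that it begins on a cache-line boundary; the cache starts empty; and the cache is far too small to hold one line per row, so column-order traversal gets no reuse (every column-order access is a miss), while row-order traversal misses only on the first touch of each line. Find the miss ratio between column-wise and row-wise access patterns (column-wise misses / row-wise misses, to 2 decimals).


Each row occupies 171 * 8 = 1368 bytes and starts on a line boundary, so it spans ceil(1368 / 64) = 22 cache lines.
Row-major traversal misses (one per line touched): 128 * ceil(171 * 8 / 64) = 2816
Column-major traversal misses (no reuse, every access misses): 128 * 171 = 21888
Ratio = 21888 / 2816 = 7.77

7.77


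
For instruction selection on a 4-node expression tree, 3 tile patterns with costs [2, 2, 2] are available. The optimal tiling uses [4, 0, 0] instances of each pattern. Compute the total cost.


Total cost = sum(count_i * cost_i)
= 4*2 + 0*2 + 0*2
= 8

8


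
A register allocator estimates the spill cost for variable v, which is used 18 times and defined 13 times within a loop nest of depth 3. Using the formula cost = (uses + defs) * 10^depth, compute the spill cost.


uses + defs = 18 + 13 = 31
10^3 = 1000
Spill cost = 31 * 1000 = 31000

31000


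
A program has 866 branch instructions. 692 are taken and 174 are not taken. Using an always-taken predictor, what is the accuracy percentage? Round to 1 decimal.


Predictor: always-taken
Correct predictions = 692
Accuracy = 692 / 866 * 100 = 79.9%

79.9


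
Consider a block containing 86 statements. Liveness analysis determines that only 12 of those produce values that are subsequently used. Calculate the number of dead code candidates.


Dead code = total statements - live definitions
= 86 - 12 = 74

74


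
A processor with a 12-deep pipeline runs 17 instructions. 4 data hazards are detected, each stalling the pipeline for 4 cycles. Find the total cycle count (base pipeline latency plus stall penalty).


Base cycles = 12 + 17 - 1 = 28
Total stalls = 4 * 4 = 16
Total = 28 + 16 = 44

44


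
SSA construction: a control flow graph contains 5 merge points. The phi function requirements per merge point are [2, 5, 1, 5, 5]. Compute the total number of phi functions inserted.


Total phi functions = sum of phi functions at each join node
= 2 + 5 + 1 + 5 + 5 = 18

18


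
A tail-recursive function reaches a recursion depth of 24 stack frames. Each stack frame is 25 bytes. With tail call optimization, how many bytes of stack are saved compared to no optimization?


Without TCO: 24 * 25 = 600 bytes
With TCO: reuse 1 frame = 25 bytes
Savings = 600 - 25 = 575

575


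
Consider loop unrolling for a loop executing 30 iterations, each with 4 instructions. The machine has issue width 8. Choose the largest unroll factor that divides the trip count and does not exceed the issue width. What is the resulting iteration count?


Largest divisor of 30 <= 8 is 6
New iterations = 30 / 6 = 5

5


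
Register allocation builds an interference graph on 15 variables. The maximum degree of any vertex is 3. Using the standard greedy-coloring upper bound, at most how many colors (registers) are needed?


Greedy coloring never needs more than (max_degree + 1) colors: when coloring a vertex, at most max_degree neighbors are already colored.
Upper bound = 3 + 1 = 4

4


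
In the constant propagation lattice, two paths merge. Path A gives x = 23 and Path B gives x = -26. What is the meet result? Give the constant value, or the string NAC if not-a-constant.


Meet operation: if both paths give the same constant, result is that constant; if they differ, result is NAC (not-a-constant).
Path A: 23, Path B: -26 -> differ
Result: not-a-constant -> NAC

NAC


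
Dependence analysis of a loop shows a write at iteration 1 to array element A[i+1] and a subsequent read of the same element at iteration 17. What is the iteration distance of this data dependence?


Distance = read iteration - write iteration
= 17 - 1 = 16

16


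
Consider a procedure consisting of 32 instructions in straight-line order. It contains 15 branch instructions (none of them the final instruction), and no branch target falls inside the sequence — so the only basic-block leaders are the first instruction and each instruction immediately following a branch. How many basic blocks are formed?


With no in-sequence branch targets, the leaders are the first instruction plus the instruction after each branch.
Number of basic blocks = branches + 1
= 15 + 1 = 16

16


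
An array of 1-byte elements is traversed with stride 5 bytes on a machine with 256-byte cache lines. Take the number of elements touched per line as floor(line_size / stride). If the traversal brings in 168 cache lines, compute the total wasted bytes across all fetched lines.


Elements per line = floor(256 / 5) = 51
Bytes used per line = 51 * 1 = 51
Wasted per line = 256 - 51 = 205
Total wasted = 205 * 168 = 34440

34440


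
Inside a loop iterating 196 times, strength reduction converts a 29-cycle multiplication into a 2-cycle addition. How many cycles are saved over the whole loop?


Per-iteration saving = 29 - 2 = 27
Total saved = 196 * 27 = 5292

5292


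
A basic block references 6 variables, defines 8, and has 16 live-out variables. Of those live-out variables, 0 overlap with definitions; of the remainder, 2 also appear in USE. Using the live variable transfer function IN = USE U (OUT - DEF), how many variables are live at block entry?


OUT - DEF: 16 - 0 = 16
|IN| = |USE| + |OUT - DEF| - |USE ∩ (OUT - DEF)| = 6 + 16 - 2 = 20

20


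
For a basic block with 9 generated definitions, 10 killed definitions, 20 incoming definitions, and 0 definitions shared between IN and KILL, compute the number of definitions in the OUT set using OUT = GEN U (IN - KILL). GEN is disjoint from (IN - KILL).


IN - KILL: 20 - 0 = 20 surviving definitions
OUT = GEN + surviving = 9 + 20 = 29

29


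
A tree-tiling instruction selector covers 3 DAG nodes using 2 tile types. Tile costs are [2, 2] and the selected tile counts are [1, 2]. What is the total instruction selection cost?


Total cost = sum(count_i * cost_i)
= 1*2 + 2*2
= 6

6


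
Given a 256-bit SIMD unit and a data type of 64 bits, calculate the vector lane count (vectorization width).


Width = SIMD bits / data type bits
= 256 / 64 = 4

4


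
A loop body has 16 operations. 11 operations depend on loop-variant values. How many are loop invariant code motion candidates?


Invariant candidates = total - loop-dependent
= 16 - 11 = 5

5


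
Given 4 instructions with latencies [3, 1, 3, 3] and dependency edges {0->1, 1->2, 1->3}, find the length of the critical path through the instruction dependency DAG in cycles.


Compute longest path through dependency graph: dist(Ik) = max over predecessors of dist + latency(Ik).
dist(I0) = latency 3 = 3
dist(I1) = dist(I0) + 1 = 3 + 1 = 4
dist(I2) = dist(I1) + 3 = 4 + 3 = 7
dist(I3) = dist(I1) + 3 = 4 + 3 = 7
Critical path = max dist = 7

7


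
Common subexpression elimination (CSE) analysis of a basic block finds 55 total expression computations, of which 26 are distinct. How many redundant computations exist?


CSE count = total expressions - unique expressions
= 55 - 26 = 29

29


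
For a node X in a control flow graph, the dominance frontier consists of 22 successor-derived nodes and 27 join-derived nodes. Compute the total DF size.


DF(X) = direct successor contributions + join point contributions
= 22 + 27 = 49

49


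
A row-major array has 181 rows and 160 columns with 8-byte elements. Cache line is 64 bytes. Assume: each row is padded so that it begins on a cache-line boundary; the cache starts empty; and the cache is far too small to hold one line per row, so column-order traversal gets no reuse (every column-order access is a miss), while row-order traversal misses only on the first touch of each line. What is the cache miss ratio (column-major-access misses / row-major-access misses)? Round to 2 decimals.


Each row occupies 160 * 8 = 1280 bytes and starts on a line boundary, so it spans ceil(1280 / 64) = 20 cache lines.
Row-major traversal misses (one per line touched): 181 * ceil(160 * 8 / 64) = 3620
Column-major traversal misses (no reuse, every access misses): 181 * 160 = 28960
Ratio = 28960 / 3620 = 8.0

8.0


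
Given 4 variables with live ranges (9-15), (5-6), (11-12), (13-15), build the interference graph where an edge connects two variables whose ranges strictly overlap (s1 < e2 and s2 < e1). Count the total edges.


Check all pairs for overlapping intervals.
Two intervals (s1,e1) and (s2,e2) overlap if s1 < e2 and s2 < e1.
v0 (9-15) vs v1..v3: overlaps v2, v3 -> 2
v1 (5-6) vs v2..v3: overlaps none -> 0
v2 (11-12) vs v3: overlaps none -> 0
Total overlapping pairs = 2 + 0 + 0 = 2

2


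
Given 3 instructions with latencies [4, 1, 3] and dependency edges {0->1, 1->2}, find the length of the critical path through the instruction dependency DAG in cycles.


Compute longest path through dependency graph: dist(Ik) = max over predecessors of dist + latency(Ik).
dist(I0) = latency 4 = 4
dist(I1) = dist(I0) + 1 = 4 + 1 = 5
dist(I2) = dist(I1) + 3 = 5 + 3 = 8
Critical path = max dist = 8

8


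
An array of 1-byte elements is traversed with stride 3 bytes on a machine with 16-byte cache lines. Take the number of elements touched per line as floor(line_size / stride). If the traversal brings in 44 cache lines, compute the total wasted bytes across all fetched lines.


Elements per line = floor(16 / 3) = 5
Bytes used per line = 5 * 1 = 5
Wasted per line = 16 - 5 = 11
Total wasted = 11 * 44 = 484

484


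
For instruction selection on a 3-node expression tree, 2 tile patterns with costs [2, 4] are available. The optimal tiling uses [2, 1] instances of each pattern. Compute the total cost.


Total cost = sum(count_i * cost_i)
= 2*2 + 1*4
= 8

8


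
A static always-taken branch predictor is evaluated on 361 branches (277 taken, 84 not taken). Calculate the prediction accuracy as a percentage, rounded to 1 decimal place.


Predictor: always-taken
Correct predictions = 277
Accuracy = 277 / 361 * 100 = 76.7%

76.7


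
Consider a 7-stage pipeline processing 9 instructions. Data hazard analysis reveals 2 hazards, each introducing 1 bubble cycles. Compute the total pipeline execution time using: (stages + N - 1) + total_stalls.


Base cycles = 7 + 9 - 1 = 15
Total stalls = 2 * 1 = 2
Total = 15 + 2 = 17

17


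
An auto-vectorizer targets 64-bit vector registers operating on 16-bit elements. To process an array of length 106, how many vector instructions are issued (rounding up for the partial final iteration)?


Width = 64 / 16 = 4 elements per vector op
Iterations = ceil(106 / 4) = 27

27


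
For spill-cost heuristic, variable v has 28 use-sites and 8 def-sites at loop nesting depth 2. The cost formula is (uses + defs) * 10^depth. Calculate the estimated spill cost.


uses + defs = 28 + 8 = 36
10^2 = 100
Spill cost = 36 * 100 = 3600

3600


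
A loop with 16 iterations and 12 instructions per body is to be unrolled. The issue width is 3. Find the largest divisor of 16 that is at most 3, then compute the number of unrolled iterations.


Largest divisor of 16 <= 3 is 2
New iterations = 16 / 2 = 8

8


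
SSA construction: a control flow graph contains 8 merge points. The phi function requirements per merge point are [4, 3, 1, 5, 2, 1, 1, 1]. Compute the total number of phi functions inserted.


Total phi functions = sum of phi functions at each join node
= 4 + 3 + 1 + 5 + 2 + 1 + 1 + 1 = 18

18


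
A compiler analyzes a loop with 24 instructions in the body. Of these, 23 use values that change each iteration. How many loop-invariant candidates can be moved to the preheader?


Invariant candidates = total - loop-dependent
= 24 - 23 = 1

1


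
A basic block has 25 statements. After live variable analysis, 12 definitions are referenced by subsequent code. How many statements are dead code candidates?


Dead code = total statements - live definitions
= 25 - 12 = 13

13


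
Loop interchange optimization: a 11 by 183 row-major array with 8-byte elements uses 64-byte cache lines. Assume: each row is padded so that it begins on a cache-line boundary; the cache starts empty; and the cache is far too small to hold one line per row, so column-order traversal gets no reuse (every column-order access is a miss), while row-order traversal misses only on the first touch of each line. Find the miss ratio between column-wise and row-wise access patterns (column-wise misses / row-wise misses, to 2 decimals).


Each row occupies 183 * 8 = 1464 bytes and starts on a line boundary, so it spans ceil(1464 / 64) = 23 cache lines.
Row-major traversal misses (one per line touched): 11 * ceil(183 * 8 / 64) = 253
Column-major traversal misses (no reuse, every access misses): 11 * 183 = 2013
Ratio = 2013 / 253 = 7.96

7.96


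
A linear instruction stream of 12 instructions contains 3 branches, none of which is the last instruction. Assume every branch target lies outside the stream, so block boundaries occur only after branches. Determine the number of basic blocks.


With no in-sequence branch targets, the leaders are the first instruction plus the instruction after each branch.
Number of basic blocks = branches + 1
= 3 + 1 = 4

4


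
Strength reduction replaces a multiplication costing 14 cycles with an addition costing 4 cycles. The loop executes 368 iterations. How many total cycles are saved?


Per-iteration saving = 14 - 4 = 10
Total saved = 368 * 10 = 3680

3680


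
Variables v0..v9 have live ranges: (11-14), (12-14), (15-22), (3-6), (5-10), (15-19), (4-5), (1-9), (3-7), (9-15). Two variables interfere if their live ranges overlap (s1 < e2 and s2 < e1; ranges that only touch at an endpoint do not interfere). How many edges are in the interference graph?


Check all pairs for overlapping intervals.
Two intervals (s1,e1) and (s2,e2) overlap if s1 < e2 and s2 < e1.
v0 (11-14) vs v1..v9: overlaps v1, v9 -> 2
v1 (12-14) vs v2..v9: overlaps v9 -> 1
v2 (15-22) vs v3..v9: overlaps v5 -> 1
v3 (3-6) vs v4..v9: overlaps v4, v6, v7, v8 -> 4
v4 (5-10) vs v5..v9: overlaps v7, v8, v9 -> 3
v5 (15-19) vs v6..v9: overlaps none -> 0
v6 (4-5) vs v7..v9: overlaps v7, v8 -> 2
v7 (1-9) vs v8..v9: overlaps v8 -> 1
v8 (3-7) vs v9: overlaps none -> 0
Total overlapping pairs = 2 + 1 + 1 + 4 + 3 + 0 + 2 + 1 + 0 = 14

14


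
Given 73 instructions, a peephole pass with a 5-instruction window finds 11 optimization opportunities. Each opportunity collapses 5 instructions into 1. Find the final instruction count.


Each match removes 4 instructions.
Total removed = 11 * 4 = 44
Remaining = 73 - 44 = 29

29


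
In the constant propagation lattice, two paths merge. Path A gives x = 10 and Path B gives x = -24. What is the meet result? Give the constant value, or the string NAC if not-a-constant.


Meet operation: if both paths give the same constant, result is that constant; if they differ, result is NAC (not-a-constant).
Path A: 10, Path B: -24 -> differ
Result: not-a-constant -> NAC

NAC


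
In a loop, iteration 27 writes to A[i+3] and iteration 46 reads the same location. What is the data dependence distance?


Distance = read iteration - write iteration
= 46 - 27 = 19

19


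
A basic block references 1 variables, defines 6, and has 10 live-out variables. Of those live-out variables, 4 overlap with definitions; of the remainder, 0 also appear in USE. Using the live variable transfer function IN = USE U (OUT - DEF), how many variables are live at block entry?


OUT - DEF: 10 - 4 = 6
|IN| = |USE| + |OUT - DEF| - |USE ∩ (OUT - DEF)| = 1 + 6 - 0 = 7

7


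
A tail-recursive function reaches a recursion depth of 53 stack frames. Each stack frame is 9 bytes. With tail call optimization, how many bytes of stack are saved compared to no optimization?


Without TCO: 53 * 9 = 477 bytes
With TCO: reuse 1 frame = 9 bytes
Savings = 477 - 9 = 468

468


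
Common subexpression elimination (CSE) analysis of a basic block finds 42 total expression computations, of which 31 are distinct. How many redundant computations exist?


CSE count = total expressions - unique expressions
= 42 - 31 = 11

11


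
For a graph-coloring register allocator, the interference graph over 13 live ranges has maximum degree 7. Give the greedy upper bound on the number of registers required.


Greedy coloring never needs more than (max_degree + 1) colors: when coloring a vertex, at most max_degree neighbors are already colored.
Upper bound = 7 + 1 = 8

8


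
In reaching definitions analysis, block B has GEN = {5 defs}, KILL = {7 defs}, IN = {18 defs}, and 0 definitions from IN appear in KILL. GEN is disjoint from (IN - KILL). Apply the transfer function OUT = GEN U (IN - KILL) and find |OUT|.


IN - KILL: 18 - 0 = 18 surviving definitions
OUT = GEN + surviving = 5 + 18 = 23

23


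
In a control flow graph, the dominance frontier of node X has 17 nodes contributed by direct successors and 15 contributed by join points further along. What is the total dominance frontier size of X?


DF(X) = direct successor contributions + join point contributions
= 17 + 15 = 32

32


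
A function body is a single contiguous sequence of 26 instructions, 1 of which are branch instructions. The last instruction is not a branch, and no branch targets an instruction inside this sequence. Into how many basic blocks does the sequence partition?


With no in-sequence branch targets, the leaders are the first instruction plus the instruction after each branch.
Number of basic blocks = branches + 1
= 1 + 1 = 2

2


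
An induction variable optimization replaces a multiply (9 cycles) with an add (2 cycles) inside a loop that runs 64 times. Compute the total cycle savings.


Per-iteration saving = 9 - 2 = 7
Total saved = 64 * 7 = 448

448


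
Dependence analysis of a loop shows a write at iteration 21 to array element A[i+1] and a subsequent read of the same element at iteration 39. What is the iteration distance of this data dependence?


Distance = read iteration - write iteration
= 39 - 21 = 18

18


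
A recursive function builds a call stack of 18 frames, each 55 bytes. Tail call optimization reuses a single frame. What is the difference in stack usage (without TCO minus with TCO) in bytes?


Without TCO: 18 * 55 = 990 bytes
With TCO: reuse 1 frame = 55 bytes
Savings = 990 - 55 = 935

935


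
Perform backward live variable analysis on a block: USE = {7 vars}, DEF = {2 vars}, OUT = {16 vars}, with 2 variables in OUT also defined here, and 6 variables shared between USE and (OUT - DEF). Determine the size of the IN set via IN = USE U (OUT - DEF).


OUT - DEF: 16 - 2 = 14
|IN| = |USE| + |OUT - DEF| - |USE ∩ (OUT - DEF)| = 7 + 14 - 6 = 15

15


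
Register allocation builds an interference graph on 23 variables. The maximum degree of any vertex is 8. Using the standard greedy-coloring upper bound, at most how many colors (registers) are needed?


Greedy coloring never needs more than (max_degree + 1) colors: when coloring a vertex, at most max_degree neighbors are already colored.
Upper bound = 8 + 1 = 9

9


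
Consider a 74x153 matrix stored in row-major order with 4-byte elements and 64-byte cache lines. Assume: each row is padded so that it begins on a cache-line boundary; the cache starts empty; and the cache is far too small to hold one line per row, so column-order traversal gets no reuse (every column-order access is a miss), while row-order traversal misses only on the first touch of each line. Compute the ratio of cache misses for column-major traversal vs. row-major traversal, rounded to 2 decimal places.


Each row occupies 153 * 4 = 612 bytes and starts on a line boundary, so it spans ceil(612 / 64) = 10 cache lines.
Row-major traversal misses (one per line touched): 74 * ceil(153 * 4 / 64) = 740
Column-major traversal misses (no reuse, every access misses): 74 * 153 = 11322
Ratio = 11322 / 740 = 15.3

15.3


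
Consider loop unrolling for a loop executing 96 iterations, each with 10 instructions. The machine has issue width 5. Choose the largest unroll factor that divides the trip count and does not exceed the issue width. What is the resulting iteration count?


Largest divisor of 96 <= 5 is 4
New iterations = 96 / 4 = 24

24


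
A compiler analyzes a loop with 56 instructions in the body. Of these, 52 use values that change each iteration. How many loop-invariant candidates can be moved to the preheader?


Invariant candidates = total - loop-dependent
= 56 - 52 = 4

4


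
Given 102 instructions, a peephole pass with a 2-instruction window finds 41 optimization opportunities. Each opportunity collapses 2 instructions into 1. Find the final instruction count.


Each match removes 1 instructions.
Total removed = 41 * 1 = 41
Remaining = 102 - 41 = 61

61


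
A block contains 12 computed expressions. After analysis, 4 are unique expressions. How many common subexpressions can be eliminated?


CSE count = total expressions - unique expressions
= 12 - 4 = 8

8


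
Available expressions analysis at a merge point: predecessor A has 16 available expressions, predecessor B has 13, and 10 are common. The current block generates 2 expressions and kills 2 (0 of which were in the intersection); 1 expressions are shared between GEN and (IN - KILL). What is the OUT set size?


IN = intersection of predecessors = 10
IN - KILL = 10 - 0 = 10
|OUT| = |GEN| + |IN - KILL| - |GEN ∩ (IN - KILL)| = 2 + 10 - 1 = 11

11


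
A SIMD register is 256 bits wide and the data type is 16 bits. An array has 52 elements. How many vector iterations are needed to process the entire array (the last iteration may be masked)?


Width = 256 / 16 = 16 elements per vector op
Iterations = ceil(52 / 16) = 4

4


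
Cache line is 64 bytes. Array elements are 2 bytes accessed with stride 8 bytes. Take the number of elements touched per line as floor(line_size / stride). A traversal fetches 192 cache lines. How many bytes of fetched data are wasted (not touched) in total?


Elements per line = floor(64 / 8) = 8
Bytes used per line = 8 * 2 = 16
Wasted per line = 64 - 16 = 48
Total wasted = 48 * 192 = 9216

9216


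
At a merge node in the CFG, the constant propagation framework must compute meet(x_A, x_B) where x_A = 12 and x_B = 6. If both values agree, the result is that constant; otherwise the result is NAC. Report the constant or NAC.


Meet operation: if both paths give the same constant, result is that constant; if they differ, result is NAC (not-a-constant).
Path A: 12, Path B: 6 -> differ
Result: not-a-constant -> NAC

NAC


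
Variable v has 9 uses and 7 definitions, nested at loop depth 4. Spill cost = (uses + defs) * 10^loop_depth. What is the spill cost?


uses + defs = 9 + 7 = 16
10^4 = 10000
Spill cost = 16 * 10000 = 160000

160000


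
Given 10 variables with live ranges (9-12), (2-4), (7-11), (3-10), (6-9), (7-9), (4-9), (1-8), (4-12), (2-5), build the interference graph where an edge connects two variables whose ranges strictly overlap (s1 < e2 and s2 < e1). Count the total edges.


Check all pairs for overlapping intervals.
Two intervals (s1,e1) and (s2,e2) overlap if s1 < e2 and s2 < e1.
v0 (9-12) vs v1..v9: overlaps v2, v3, v8 -> 3
v1 (2-4) vs v2..v9: overlaps v3, v7, v9 -> 3
v2 (7-11) vs v3..v9: overlaps v3, v4, v5, v6, v7, v8 -> 6
v3 (3-10) vs v4..v9: overlaps v4, v5, v6, v7, v8, v9 -> 6
v4 (6-9) vs v5..v9: overlaps v5, v6, v7, v8 -> 4
v5 (7-9) vs v6..v9: overlaps v6, v7, v8 -> 3
v6 (4-9) vs v7..v9: overlaps v7, v8, v9 -> 3
v7 (1-8) vs v8..v9: overlaps v8, v9 -> 2
v8 (4-12) vs v9: overlaps v9 -> 1
Total overlapping pairs = 3 + 3 + 6 + 6 + 4 + 3 + 3 + 2 + 1 = 31

31


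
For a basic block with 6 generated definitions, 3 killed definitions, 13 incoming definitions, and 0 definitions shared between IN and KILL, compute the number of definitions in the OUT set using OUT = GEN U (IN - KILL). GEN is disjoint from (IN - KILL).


IN - KILL: 13 - 0 = 13 surviving definitions
OUT = GEN + surviving = 6 + 13 = 19

19


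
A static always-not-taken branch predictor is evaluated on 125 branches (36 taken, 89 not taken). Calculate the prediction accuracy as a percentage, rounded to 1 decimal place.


Predictor: always-not-taken
Correct predictions = 89
Accuracy = 89 / 125 * 100 = 71.2%

71.2


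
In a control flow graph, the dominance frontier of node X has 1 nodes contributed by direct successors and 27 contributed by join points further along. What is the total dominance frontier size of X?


DF(X) = direct successor contributions + join point contributions
= 1 + 27 = 28

28


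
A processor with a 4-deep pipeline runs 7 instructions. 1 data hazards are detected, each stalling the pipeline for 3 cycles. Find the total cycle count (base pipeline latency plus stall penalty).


Base cycles = 4 + 7 - 1 = 10
Total stalls = 1 * 3 = 3
Total = 10 + 3 = 13

13


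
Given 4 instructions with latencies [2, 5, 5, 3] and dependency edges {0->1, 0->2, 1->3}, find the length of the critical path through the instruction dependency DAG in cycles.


Compute longest path through dependency graph: dist(Ik) = max over predecessors of dist + latency(Ik).
dist(I0) = latency 2 = 2
dist(I1) = dist(I0) + 5 = 2 + 5 = 7
dist(I2) = dist(I0) + 5 = 2 + 5 = 7
dist(I3) = dist(I1) + 3 = 7 + 3 = 10
Critical path = max dist = 10

10


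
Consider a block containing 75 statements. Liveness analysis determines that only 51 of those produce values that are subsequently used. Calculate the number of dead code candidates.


Dead code = total statements - live definitions
= 75 - 51 = 24

24


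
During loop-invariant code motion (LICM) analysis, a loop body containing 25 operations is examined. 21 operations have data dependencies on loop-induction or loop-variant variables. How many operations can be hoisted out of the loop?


Invariant candidates = total - loop-dependent
= 25 - 21 = 4

4


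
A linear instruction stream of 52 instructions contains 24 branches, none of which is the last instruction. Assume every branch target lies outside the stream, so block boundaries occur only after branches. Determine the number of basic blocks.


With no in-sequence branch targets, the leaders are the first instruction plus the instruction after each branch.
Number of basic blocks = branches + 1
= 24 + 1 = 25

25


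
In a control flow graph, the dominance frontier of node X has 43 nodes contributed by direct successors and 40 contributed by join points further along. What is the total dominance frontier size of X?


DF(X) = direct successor contributions + join point contributions
= 43 + 40 = 83

83


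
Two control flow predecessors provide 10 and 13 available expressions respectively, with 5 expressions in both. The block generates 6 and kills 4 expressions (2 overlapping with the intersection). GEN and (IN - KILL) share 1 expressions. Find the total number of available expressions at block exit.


IN = intersection of predecessors = 5
IN - KILL = 5 - 2 = 3
|OUT| = |GEN| + |IN - KILL| - |GEN ∩ (IN - KILL)| = 6 + 3 - 1 = 8

8


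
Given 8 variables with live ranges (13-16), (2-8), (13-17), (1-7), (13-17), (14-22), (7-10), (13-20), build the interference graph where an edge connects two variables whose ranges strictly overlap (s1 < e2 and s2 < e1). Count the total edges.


Check all pairs for overlapping intervals.
Two intervals (s1,e1) and (s2,e2) overlap if s1 < e2 and s2 < e1.
v0 (13-16) vs v1..v7: overlaps v2, v4, v5, v7 -> 4
v1 (2-8) vs v2..v7: overlaps v3, v6 -> 2
v2 (13-17) vs v3..v7: overlaps v4, v5, v7 -> 3
v3 (1-7) vs v4..v7: overlaps none -> 0
v4 (13-17) vs v5..v7: overlaps v5, v7 -> 2
v5 (14-22) vs v6..v7: overlaps v7 -> 1
v6 (7-10) vs v7: overlaps none -> 0
Total overlapping pairs = 4 + 2 + 3 + 0 + 2 + 1 + 0 = 12

12


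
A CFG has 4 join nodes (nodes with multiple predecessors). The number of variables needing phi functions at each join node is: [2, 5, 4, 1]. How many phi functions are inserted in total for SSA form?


Total phi functions = sum of phi functions at each join node
= 2 + 5 + 4 + 1 = 12

12


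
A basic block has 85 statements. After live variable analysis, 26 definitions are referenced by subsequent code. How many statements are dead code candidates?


Dead code = total statements - live definitions
= 85 - 26 = 59

59


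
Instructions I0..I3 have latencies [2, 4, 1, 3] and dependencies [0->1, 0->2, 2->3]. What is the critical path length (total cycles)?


Compute longest path through dependency graph: dist(Ik) = max over predecessors of dist + latency(Ik).
dist(I0) = latency 2 = 2
dist(I1) = dist(I0) + 4 = 2 + 4 = 6
dist(I2) = dist(I0) + 1 = 2 + 1 = 3
dist(I3) = dist(I2) + 3 = 3 + 3 = 6
Critical path = max dist = 6

6


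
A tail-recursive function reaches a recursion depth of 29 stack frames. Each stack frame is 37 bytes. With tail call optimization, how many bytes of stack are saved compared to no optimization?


Without TCO: 29 * 37 = 1073 bytes
With TCO: reuse 1 frame = 37 bytes
Savings = 1073 - 37 = 1036

1036


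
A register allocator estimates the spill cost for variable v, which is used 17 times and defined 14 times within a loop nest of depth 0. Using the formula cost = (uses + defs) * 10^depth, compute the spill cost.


uses + defs = 17 + 14 = 31
10^0 = 1
Spill cost = 31 * 1 = 31

31


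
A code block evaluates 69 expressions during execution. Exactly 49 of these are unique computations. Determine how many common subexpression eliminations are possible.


CSE count = total expressions - unique expressions
= 69 - 49 = 20

20


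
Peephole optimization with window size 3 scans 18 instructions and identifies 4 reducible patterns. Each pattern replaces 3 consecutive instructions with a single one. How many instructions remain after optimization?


Each match removes 2 instructions.
Total removed = 4 * 2 = 8
Remaining = 18 - 8 = 10

10


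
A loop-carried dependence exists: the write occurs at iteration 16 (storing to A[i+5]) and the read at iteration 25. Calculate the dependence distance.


Distance = read iteration - write iteration
= 25 - 16 = 9

9


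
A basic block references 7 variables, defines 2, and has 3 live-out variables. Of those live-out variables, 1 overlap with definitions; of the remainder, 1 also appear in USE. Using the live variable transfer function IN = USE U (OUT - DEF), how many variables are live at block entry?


OUT - DEF: 3 - 1 = 2
|IN| = |USE| + |OUT - DEF| - |USE ∩ (OUT - DEF)| = 7 + 2 - 1 = 8

8


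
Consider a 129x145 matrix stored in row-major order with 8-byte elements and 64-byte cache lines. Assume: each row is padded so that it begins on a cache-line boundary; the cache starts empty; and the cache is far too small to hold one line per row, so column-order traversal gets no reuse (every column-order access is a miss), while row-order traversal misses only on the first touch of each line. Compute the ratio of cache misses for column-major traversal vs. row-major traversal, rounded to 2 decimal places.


Each row occupies 145 * 8 = 1160 bytes and starts on a line boundary, so it spans ceil(1160 / 64) = 19 cache lines.
Row-major traversal misses (one per line touched): 129 * ceil(145 * 8 / 64) = 2451
Column-major traversal misses (no reuse, every access misses): 129 * 145 = 18705
Ratio = 18705 / 2451 = 7.63

7.63


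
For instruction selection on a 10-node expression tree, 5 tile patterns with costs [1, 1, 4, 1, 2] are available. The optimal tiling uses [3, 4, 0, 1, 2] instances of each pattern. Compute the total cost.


Total cost = sum(count_i * cost_i)
= 3*1 + 4*1 + 0*4 + 1*1 + 2*2
= 12

12


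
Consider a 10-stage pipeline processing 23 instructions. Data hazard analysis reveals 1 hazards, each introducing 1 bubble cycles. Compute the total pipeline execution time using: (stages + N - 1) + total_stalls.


Base cycles = 10 + 23 - 1 = 32
Total stalls = 1 * 1 = 1
Total = 32 + 1 = 33

33


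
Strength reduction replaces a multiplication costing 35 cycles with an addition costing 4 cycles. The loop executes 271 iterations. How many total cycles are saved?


Per-iteration saving = 35 - 4 = 31
Total saved = 271 * 31 = 8401

8401


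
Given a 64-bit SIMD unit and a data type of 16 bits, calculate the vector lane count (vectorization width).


Width = SIMD bits / data type bits
= 64 / 16 = 4

4


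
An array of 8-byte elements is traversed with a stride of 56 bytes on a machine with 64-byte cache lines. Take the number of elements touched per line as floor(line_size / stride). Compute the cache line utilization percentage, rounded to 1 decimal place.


Elements per cache line = floor(64 / 56) = 1
Bytes used = 1 * 8 = 8
Utilization = 8 / 64 * 100 = 12.5%

12.5


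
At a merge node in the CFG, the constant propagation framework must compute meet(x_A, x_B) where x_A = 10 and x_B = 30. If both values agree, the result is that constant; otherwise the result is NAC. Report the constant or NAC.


Meet operation: if both paths give the same constant, result is that constant; if they differ, result is NAC (not-a-constant).
Path A: 10, Path B: 30 -> differ
Result: not-a-constant -> NAC

NAC


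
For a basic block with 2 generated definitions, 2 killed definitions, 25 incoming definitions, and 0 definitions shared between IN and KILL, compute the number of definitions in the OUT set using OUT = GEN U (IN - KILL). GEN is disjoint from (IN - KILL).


IN - KILL: 25 - 0 = 25 surviving definitions
OUT = GEN + surviving = 2 + 25 = 27

27


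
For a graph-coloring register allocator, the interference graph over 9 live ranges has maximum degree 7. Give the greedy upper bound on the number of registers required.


Greedy coloring never needs more than (max_degree + 1) colors: when coloring a vertex, at most max_degree neighbors are already colored.
Upper bound = 7 + 1 = 8

8


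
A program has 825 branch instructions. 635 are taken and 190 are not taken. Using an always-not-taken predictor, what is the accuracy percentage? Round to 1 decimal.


Predictor: always-not-taken
Correct predictions = 190
Accuracy = 190 / 825 * 100 = 23.0%

23.0


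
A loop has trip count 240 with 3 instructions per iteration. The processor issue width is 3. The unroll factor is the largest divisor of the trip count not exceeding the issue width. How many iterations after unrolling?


Largest divisor of 240 <= 3 is 3
New iterations = 240 / 3 = 80

80


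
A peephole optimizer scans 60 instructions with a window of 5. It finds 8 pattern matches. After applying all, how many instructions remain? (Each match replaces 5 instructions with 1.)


Each match removes 4 instructions.
Total removed = 8 * 4 = 32
Remaining = 60 - 32 = 28

28


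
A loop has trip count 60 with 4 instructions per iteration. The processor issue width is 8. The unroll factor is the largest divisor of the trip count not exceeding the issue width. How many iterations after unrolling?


Largest divisor of 60 <= 8 is 6
New iterations = 60 / 6 = 10

10


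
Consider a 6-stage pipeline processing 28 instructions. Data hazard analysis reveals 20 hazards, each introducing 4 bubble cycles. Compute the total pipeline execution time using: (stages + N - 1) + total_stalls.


Base cycles = 6 + 28 - 1 = 33
Total stalls = 20 * 4 = 80
Total = 33 + 80 = 113

113


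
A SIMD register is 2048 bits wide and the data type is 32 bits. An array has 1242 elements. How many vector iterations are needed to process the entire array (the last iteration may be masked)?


Width = 2048 / 32 = 64 elements per vector op
Iterations = ceil(1242 / 64) = 20

20


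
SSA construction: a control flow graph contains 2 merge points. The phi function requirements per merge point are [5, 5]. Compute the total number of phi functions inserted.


Total phi functions = sum of phi functions at each join node
= 5 + 5 = 10

10


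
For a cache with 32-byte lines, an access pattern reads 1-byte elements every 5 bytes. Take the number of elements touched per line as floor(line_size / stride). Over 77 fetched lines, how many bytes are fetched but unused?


Elements per line = floor(32 / 5) = 6
Bytes used per line = 6 * 1 = 6
Wasted per line = 32 - 6 = 26
Total wasted = 26 * 77 = 2002

2002


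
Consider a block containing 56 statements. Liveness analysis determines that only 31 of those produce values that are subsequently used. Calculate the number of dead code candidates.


Dead code = total statements - live definitions
= 56 - 31 = 25

25


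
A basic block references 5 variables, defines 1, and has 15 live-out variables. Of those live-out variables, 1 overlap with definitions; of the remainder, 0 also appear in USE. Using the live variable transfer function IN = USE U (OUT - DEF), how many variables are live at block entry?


OUT - DEF: 15 - 1 = 14
|IN| = |USE| + |OUT - DEF| - |USE ∩ (OUT - DEF)| = 5 + 14 - 0 = 19

19


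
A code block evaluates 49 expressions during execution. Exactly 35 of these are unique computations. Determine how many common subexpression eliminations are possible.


CSE count = total expressions - unique expressions
= 49 - 35 = 14

14
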